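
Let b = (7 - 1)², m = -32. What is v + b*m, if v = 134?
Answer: -1018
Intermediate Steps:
b = 36 (b = 6² = 36)
v + b*m = 134 + 36*(-32) = 134 - 1152 = -1018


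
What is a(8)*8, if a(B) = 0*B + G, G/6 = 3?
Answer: 144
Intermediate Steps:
G = 18 (G = 6*3 = 18)
a(B) = 18 (a(B) = 0*B + 18 = 0 + 18 = 18)
a(8)*8 = 18*8 = 144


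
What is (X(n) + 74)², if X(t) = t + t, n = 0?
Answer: 5476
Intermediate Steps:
X(t) = 2*t
(X(n) + 74)² = (2*0 + 74)² = (0 + 74)² = 74² = 5476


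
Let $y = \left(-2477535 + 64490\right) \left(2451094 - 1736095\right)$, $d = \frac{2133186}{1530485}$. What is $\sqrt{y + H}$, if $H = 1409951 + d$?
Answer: $\frac{i \sqrt{33399755313461102498890}}{139135} \approx 1.3135 \cdot 10^{6} i$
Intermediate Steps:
$d = \frac{193926}{139135}$ ($d = 2133186 \cdot \frac{1}{1530485} = \frac{193926}{139135} \approx 1.3938$)
$y = -1725324761955$ ($y = \left(-2413045\right) 714999 = -1725324761955$)
$H = \frac{196173726311}{139135}$ ($H = 1409951 + \frac{193926}{139135} = \frac{196173726311}{139135} \approx 1.41 \cdot 10^{6}$)
$\sqrt{y + H} = \sqrt{-1725324761955 + \frac{196173726311}{139135}} = \sqrt{- \frac{240052864580882614}{139135}} = \frac{i \sqrt{33399755313461102498890}}{139135}$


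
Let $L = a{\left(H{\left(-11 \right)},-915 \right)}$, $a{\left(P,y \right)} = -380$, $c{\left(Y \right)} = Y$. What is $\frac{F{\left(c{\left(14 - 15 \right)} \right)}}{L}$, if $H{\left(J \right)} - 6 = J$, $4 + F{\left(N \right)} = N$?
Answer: $\frac{1}{76} \approx 0.013158$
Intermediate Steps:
$F{\left(N \right)} = -4 + N$
$H{\left(J \right)} = 6 + J$
$L = -380$
$\frac{F{\left(c{\left(14 - 15 \right)} \right)}}{L} = \frac{-4 + \left(14 - 15\right)}{-380} = \left(-4 - 1\right) \left(- \frac{1}{380}\right) = \left(-5\right) \left(- \frac{1}{380}\right) = \frac{1}{76}$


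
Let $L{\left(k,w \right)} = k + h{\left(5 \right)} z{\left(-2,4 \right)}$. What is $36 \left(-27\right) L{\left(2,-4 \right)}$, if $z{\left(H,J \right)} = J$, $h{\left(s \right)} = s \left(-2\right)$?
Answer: $36936$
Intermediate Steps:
$h{\left(s \right)} = - 2 s$
$L{\left(k,w \right)} = -40 + k$ ($L{\left(k,w \right)} = k + \left(-2\right) 5 \cdot 4 = k - 40 = -40 + k$)
$36 \left(-27\right) L{\left(2,-4 \right)} = 36 \left(-27\right) \left(-40 + 2\right) = \left(-972\right) \left(-38\right) = 36936$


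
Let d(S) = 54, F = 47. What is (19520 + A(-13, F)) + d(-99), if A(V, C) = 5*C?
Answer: 19809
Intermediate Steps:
(19520 + A(-13, F)) + d(-99) = (19520 + 5*47) + 54 = (19520 + 235) + 54 = 19755 + 54 = 19809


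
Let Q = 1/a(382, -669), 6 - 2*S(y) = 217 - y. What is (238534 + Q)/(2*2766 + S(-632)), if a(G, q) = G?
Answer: 91119989/1952211 ≈ 46.675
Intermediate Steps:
S(y) = -211/2 + y/2 (S(y) = 3 - (217 - y)/2 = 3 + (-217/2 + y/2) = -211/2 + y/2)
Q = 1/382 ≈ 0.0026178
(238534 + Q)/(2*2766 + S(-632)) = (238534 + 1/382)/(2*2766 + (-211/2 + (½)*(-632))) = 91119989/(382*(5532 + (-211/2 - 316))) = 91119989/(382*(5532 - 843/2)) = 91119989/(382*(10221/2)) = (91119989/382)*(2/10221) = 91119989/1952211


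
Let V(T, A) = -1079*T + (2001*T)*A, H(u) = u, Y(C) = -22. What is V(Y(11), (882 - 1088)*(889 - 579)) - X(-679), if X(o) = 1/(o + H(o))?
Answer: 3817702837565/1358 ≈ 2.8113e+9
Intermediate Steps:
V(T, A) = -1079*T + 2001*A*T
X(o) = 1/(2*o) (X(o) = 1/(o + o) = 1/(2*o))
V(Y(11), (882 - 1088)*(889 - 579)) - X(-679) = -22*(-1079 + 2001*((882 - 1088)*(889 - 579))) - 1/(2*(-679)) = -22*(-1079 + 2001*(-206*310)) - (-1)/(2*679) = -22*(-1079 + 2001*(-63860)) - 1*(-1/1358) = -22*(-1079 - 127783860) + 1/1358 = -22*(-127784939) + 1/1358 = 2811268658 + 1/1358 = 3817702837565/1358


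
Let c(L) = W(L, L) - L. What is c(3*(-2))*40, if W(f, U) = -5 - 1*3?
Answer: -80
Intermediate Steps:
W(f, U) = -8 (W(f, U) = -5 - 3 = -8)
c(L) = -8 - L
c(3*(-2))*40 = (-8 - 3*(-2))*40 = (-8 - 1*(-6))*40 = (-8 + 6)*40 = -2*40 = -80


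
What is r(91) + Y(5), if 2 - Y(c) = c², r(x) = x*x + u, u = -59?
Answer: 8199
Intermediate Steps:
r(x) = -59 + x² (r(x) = x*x - 59 = x² - 59 = -59 + x²)
Y(c) = 2 - c²
r(91) + Y(5) = (-59 + 91²) + (2 - 1*5²) = (-59 + 8281) + (2 - 1*25) = 8222 + (2 - 25) = 8222 - 23 = 8199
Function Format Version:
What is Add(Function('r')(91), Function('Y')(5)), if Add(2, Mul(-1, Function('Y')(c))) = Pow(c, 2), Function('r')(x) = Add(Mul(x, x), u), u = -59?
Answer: 8199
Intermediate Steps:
Function('r')(x) = Add(-59, Pow(x, 2)) (Function('r')(x) = Add(Mul(x, x), -59) = Add(Pow(x, 2), -59) = Add(-59, Pow(x, 2)))
Function('Y')(c) = Add(2, Mul(-1, Pow(c, 2)))
Add(Function('r')(91), Function('Y')(5)) = Add(Add(-59, Pow(91, 2)), Add(2, Mul(-1, Pow(5, 2)))) = Add(Add(-59, 8281), Add(2, Mul(-1, 25))) = Add(8222, Add(2, -25)) = Add(8222, -23) = 8199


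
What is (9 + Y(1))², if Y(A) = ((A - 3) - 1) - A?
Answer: 25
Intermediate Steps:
Y(A) = -4 (Y(A) = ((-3 + A) - 1) - A = (-4 + A) - A = -4)
(9 + Y(1))² = (9 - 4)² = 5² = 25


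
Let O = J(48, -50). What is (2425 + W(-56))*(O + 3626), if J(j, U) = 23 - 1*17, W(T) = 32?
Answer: 8923824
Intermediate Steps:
J(j, U) = 6 (J(j, U) = 23 - 17 = 6)
O = 6
(2425 + W(-56))*(O + 3626) = (2425 + 32)*(6 + 3626) = 2457*3632 = 8923824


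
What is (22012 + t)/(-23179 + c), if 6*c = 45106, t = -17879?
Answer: -12399/46984 ≈ -0.26390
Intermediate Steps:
c = 22553/3 (c = (⅙)*45106 = 22553/3 ≈ 7517.7)
(22012 + t)/(-23179 + c) = (22012 - 17879)/(-23179 + 22553/3) = 4133/(-46984/3) = 4133*(-3/46984) = -12399/46984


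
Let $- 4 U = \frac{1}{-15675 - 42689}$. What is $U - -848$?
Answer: $\frac{197970689}{233456} \approx 848.0$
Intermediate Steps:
$U = \frac{1}{233456}$ ($U = - \frac{1}{4 \left(-15675 - 42689\right)} = - \frac{1}{4 \left(-58364\right)} = \left(- \frac{1}{4}\right) \left(- \frac{1}{58364}\right) = \frac{1}{233456} \approx 4.2835 \cdot 10^{-6}$)
$U - -848 = \frac{1}{233456} - -848 = \frac{1}{233456} + 848 = \frac{197970689}{233456}$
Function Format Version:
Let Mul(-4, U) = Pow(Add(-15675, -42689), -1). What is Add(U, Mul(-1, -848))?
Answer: Rational(197970689, 233456) ≈ 848.00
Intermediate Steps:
U = Rational(1, 233456) (U = Mul(Rational(-1, 4), Pow(Add(-15675, -42689), -1)) = Mul(Rational(-1, 4), Pow(-58364, -1)) = Mul(Rational(-1, 4), Rational(-1, 58364)) = Rational(1, 233456) ≈ 4.2835e-6)
Add(U, Mul(-1, -848)) = Add(Rational(1, 233456), Mul(-1, -848)) = Add(Rational(1, 233456), 848) = Rational(197970689, 233456)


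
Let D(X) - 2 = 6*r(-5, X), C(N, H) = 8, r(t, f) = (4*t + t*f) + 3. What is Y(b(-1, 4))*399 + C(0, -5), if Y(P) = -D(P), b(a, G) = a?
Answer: 27938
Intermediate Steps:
r(t, f) = 3 + 4*t + f*t (r(t, f) = (4*t + f*t) + 3 = 3 + 4*t + f*t)
D(X) = -100 - 30*X (D(X) = 2 + 6*(3 + 4*(-5) + X*(-5)) = 2 + 6*(3 - 20 - 5*X) = 2 + 6*(-17 - 5*X) = 2 + (-102 - 30*X) = -100 - 30*X)
Y(P) = 100 + 30*P (Y(P) = -(-100 - 30*P) = 100 + 30*P)
Y(b(-1, 4))*399 + C(0, -5) = (100 + 30*(-1))*399 + 8 = (100 - 30)*399 + 8 = 70*399 + 8 = 27930 + 8 = 27938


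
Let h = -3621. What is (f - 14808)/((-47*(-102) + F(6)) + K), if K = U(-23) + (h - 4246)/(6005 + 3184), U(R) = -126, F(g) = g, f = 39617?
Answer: 227969901/42941519 ≈ 5.3088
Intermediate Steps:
K = -1165681/9189 (K = -126 + (-3621 - 4246)/(6005 + 3184) = -126 - 7867/9189 = -1165681/9189 ≈ -126.86)
(f - 14808)/((-47*(-102) + F(6)) + K) = (39617 - 14808)/((-47*(-102) + 6) - 1165681/9189) = 24809/((4794 + 6) - 1165681/9189) = 24809/(4800 - 1165681/9189) = 24809/(42941519/9189) = 24809*(9189/42941519) = 227969901/42941519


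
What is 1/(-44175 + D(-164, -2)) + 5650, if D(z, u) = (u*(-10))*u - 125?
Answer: 250520999/44340 ≈ 5650.0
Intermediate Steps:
D(z, u) = -125 - 10*u² (D(z, u) = (-10*u)*u - 125 = -10*u² - 125 = -125 - 10*u²)
1/(-44175 + D(-164, -2)) + 5650 = 1/(-44175 + (-125 - 10*(-2)²)) + 5650 = 1/(-44175 + (-125 - 10*4)) + 5650 = 1/(-44175 + (-125 - 40)) + 5650 = 1/(-44175 - 165) + 5650 = 1/(-44340) + 5650 = -1/44340 + 5650 = 250520999/44340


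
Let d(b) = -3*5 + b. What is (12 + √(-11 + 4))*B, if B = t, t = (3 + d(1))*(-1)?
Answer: 132 + 11*I*√7 ≈ 132.0 + 29.103*I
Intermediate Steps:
d(b) = -15 + b
t = 11 (t = (3 + (-15 + 1))*(-1) = (3 - 14)*(-1) = -11*(-1) = 11)
B = 11
(12 + √(-11 + 4))*B = (12 + √(-11 + 4))*11 = (12 + √(-7))*11 = (12 + I*√7)*11 = 132 + 11*I*√7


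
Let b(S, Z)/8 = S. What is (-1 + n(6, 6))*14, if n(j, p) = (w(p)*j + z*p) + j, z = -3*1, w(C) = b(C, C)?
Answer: 3850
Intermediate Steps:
b(S, Z) = 8*S
w(C) = 8*C
z = -3
n(j, p) = j - 3*p + 8*j*p (n(j, p) = ((8*p)*j - 3*p) + j = (8*j*p - 3*p) + j = (-3*p + 8*j*p) + j = j - 3*p + 8*j*p)
(-1 + n(6, 6))*14 = (-1 + (6 - 3*6 + 8*6*6))*14 = (-1 + (6 - 18 + 288))*14 = (-1 + 276)*14 = 275*14 = 3850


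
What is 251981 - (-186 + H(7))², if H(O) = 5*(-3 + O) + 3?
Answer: 225412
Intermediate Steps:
H(O) = -12 + 5*O (H(O) = (-15 + 5*O) + 3 = -12 + 5*O)
251981 - (-186 + H(7))² = 251981 - (-186 + (-12 + 5*7))² = 251981 - (-186 + (-12 + 35))² = 251981 - (-186 + 23)² = 251981 - 1*(-163)² = 251981 - 1*26569 = 251981 - 26569 = 225412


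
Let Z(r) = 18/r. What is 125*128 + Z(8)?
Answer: 64009/4 ≈ 16002.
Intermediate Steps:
125*128 + Z(8) = 125*128 + 18/8 = 16000 + 18*(⅛) = 16000 + 9/4 = 64009/4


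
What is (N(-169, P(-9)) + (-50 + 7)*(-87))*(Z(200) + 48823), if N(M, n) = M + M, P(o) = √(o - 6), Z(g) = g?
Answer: 166825269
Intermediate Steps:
P(o) = √(-6 + o)
N(M, n) = 2*M
(N(-169, P(-9)) + (-50 + 7)*(-87))*(Z(200) + 48823) = (2*(-169) + (-50 + 7)*(-87))*(200 + 48823) = (-338 - 43*(-87))*49023 = (-338 + 3741)*49023 = 3403*49023 = 166825269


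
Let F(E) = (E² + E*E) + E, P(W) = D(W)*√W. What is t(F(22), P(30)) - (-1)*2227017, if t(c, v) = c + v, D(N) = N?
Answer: 2228007 + 30*√30 ≈ 2.2282e+6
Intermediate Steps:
P(W) = W^(3/2) (P(W) = W*√W = W^(3/2))
F(E) = E + 2*E² (F(E) = (E² + E²) + E = 2*E² + E = E + 2*E²)
t(F(22), P(30)) - (-1)*2227017 = (22*(1 + 2*22) + 30^(3/2)) - (-1)*2227017 = (22*(1 + 44) + 30*√30) - 1*(-2227017) = (22*45 + 30*√30) + 2227017 = (990 + 30*√30) + 2227017 = 2228007 + 30*√30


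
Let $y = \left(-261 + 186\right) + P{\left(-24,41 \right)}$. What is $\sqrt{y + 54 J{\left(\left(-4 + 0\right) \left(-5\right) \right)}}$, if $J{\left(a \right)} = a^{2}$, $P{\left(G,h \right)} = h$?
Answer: $\sqrt{21566} \approx 146.85$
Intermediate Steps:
$y = -34$ ($y = \left(-261 + 186\right) + 41 = -75 + 41 = -34$)
$\sqrt{y + 54 J{\left(\left(-4 + 0\right) \left(-5\right) \right)}} = \sqrt{-34 + 54 \left(\left(-4 + 0\right) \left(-5\right)\right)^{2}} = \sqrt{-34 + 54 \left(\left(-4\right) \left(-5\right)\right)^{2}} = \sqrt{-34 + 54 \cdot 20^{2}} = \sqrt{-34 + 54 \cdot 400} = \sqrt{-34 + 21600} = \sqrt{21566}$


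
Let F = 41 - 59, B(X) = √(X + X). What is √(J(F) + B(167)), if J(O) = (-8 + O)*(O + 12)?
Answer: √(156 + √334) ≈ 13.201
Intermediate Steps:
B(X) = √2*√X (B(X) = √(2*X) = √2*√X)
F = -18
J(O) = (-8 + O)*(12 + O)
√(J(F) + B(167)) = √((-96 + (-18)² + 4*(-18)) + √2*√167) = √((-96 + 324 - 72) + √334) = √(156 + √334)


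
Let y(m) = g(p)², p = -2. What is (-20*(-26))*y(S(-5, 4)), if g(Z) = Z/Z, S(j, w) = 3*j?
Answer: 520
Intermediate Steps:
g(Z) = 1
y(m) = 1 (y(m) = 1² = 1)
(-20*(-26))*y(S(-5, 4)) = -20*(-26)*1 = 520*1 = 520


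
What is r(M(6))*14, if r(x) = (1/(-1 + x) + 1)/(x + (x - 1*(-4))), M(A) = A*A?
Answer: 18/95 ≈ 0.18947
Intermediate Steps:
M(A) = A²
r(x) = (1 + 1/(-1 + x))/(4 + 2*x) (r(x) = (1 + 1/(-1 + x))/(x + (x + 4)) = (1 + 1/(-1 + x))/(x + (4 + x)) = (1 + 1/(-1 + x))/(4 + 2*x))
r(M(6))*14 = ((½)*6²/(-2 + 6² + (6²)²))*14 = ((½)*36/(-2 + 36 + 36²))*14 = ((½)*36/(-2 + 36 + 1296))*14 = ((½)*36/1330)*14 = ((½)*36*(1/1330))*14 = (9/665)*14 = 18/95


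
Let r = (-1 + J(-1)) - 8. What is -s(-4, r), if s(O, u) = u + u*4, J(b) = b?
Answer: 50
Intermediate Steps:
r = -10 (r = (-1 - 1) - 8 = -2 - 8 = -10)
s(O, u) = 5*u (s(O, u) = u + 4*u = 5*u)
-s(-4, r) = -5*(-10) = -1*(-50) = 50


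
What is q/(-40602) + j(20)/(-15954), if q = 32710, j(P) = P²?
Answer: -14947115/17993453 ≈ -0.83070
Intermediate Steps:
q/(-40602) + j(20)/(-15954) = 32710/(-40602) + 20²/(-15954) = 32710*(-1/40602) + 400*(-1/15954) = -16355/20301 - 200/7977 = -14947115/17993453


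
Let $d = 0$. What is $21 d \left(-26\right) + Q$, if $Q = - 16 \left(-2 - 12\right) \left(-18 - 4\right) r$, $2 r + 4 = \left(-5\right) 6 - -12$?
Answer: $54208$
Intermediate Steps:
$r = -11$ ($r = -2 + \frac{\left(-5\right) 6 - -12}{2} = -2 + \frac{-30 + 12}{2} = -2 + \frac{1}{2} \left(-18\right) = -2 - 9 = -11$)
$Q = 54208$ ($Q = - 16 \left(-2 - 12\right) \left(-18 - 4\right) \left(-11\right) = - 16 \left(\left(-14\right) \left(-22\right)\right) \left(-11\right) = - 16 \cdot 308 \left(-11\right) = - 4928 \left(-11\right) = \left(-1\right) \left(-54208\right) = 54208$)
$21 d \left(-26\right) + Q = 21 \cdot 0 \left(-26\right) + 54208 = 0 \left(-26\right) + 54208 = 0 + 54208 = 54208$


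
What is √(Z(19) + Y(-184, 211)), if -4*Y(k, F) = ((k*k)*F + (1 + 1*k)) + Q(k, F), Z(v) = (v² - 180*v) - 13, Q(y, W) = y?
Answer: I*√7155537/2 ≈ 1337.5*I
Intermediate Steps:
Z(v) = -13 + v² - 180*v
Y(k, F) = -¼ - k/2 - F*k²/4 (Y(k, F) = -(((k*k)*F + (1 + 1*k)) + k)/4 = -((k²*F + (1 + k)) + k)/4 = -((F*k² + (1 + k)) + k)/4 = -((1 + k + F*k²) + k)/4 = -(1 + 2*k + F*k²)/4 = -¼ - k/2 - F*k²/4)
√(Z(19) + Y(-184, 211)) = √((-13 + 19² - 180*19) + (-¼ - ½*(-184) - ¼*211*(-184)²)) = √((-13 + 361 - 3420) + (-¼ + 92 - ¼*211*33856)) = √(-3072 + (-¼ + 92 - 1785904)) = √(-3072 - 7143249/4) = √(-7155537/4) = I*√7155537/2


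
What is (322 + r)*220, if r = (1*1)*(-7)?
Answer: 69300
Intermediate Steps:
r = -7 (r = 1*(-7) = -7)
(322 + r)*220 = (322 - 7)*220 = 315*220 = 69300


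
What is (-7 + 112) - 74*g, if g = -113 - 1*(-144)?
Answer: -2189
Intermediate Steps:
g = 31 (g = -113 + 144 = 31)
(-7 + 112) - 74*g = (-7 + 112) - 74*31 = 105 - 2294 = -2189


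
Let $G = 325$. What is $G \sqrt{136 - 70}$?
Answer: $325 \sqrt{66} \approx 2640.3$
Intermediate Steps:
$G \sqrt{136 - 70} = 325 \sqrt{136 - 70} = 325 \sqrt{66}$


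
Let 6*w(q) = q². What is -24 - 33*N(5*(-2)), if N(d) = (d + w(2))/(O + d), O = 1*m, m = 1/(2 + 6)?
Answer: -4360/79 ≈ -55.190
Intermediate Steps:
m = ⅛ (m = 1/8 = ⅛ ≈ 0.12500)
w(q) = q²/6
O = ⅛ (O = 1*(⅛) = ⅛ ≈ 0.12500)
N(d) = (⅔ + d)/(⅛ + d) (N(d) = (d + (⅙)*2²)/(⅛ + d) = (d + (⅙)*4)/(⅛ + d) = (d + ⅔)/(⅛ + d) = (⅔ + d)/(⅛ + d))
-24 - 33*N(5*(-2)) = -24 - 88*(2 + 3*(5*(-2)))/(1 + 8*(5*(-2))) = -24 - 88*(2 + 3*(-10))/(1 + 8*(-10)) = -24 - 88*(2 - 30)/(1 - 80) = -24 - 88*(-28)/(-79) = -24 - 88*(-1)*(-28)/79 = -24 - 33*224/237 = -24 - 2464/79 = -4360/79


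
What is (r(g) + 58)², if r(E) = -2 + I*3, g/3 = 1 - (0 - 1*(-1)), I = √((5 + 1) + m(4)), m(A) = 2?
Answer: 3208 + 672*√2 ≈ 4158.4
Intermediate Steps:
I = 2*√2 (I = √((5 + 1) + 2) = √(6 + 2) = √8 = 2*√2 ≈ 2.8284)
g = 0 (g = 3*(1 - (0 - 1*(-1))) = 3*(1 - (0 + 1)) = 3*(1 - 1*1) = 3*(1 - 1) = 3*0 = 0)
r(E) = -2 + 6*√2 (r(E) = -2 + (2*√2)*3 = -2 + 6*√2)
(r(g) + 58)² = ((-2 + 6*√2) + 58)² = (56 + 6*√2)²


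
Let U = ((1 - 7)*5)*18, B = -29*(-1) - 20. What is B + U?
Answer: -531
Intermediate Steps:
B = 9 (B = 29 - 20 = 9)
U = -540 (U = -6*5*18 = -30*18 = -540)
B + U = 9 - 540 = -531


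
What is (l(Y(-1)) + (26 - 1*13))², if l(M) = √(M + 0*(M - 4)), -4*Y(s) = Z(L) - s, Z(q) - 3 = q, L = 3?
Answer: (26 + I*√7)²/4 ≈ 167.25 + 34.395*I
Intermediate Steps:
Z(q) = 3 + q
Y(s) = -3/2 + s/4 (Y(s) = -((3 + 3) - s)/4 = -(6 - s)/4 = -3/2 + s/4)
l(M) = √M (l(M) = √(M + 0*(-4 + M)) = √(M + 0) = √M)
(l(Y(-1)) + (26 - 1*13))² = (√(-3/2 + (¼)*(-1)) + (26 - 1*13))² = (√(-3/2 - ¼) + (26 - 13))² = (√(-7/4) + 13)² = (I*√7/2 + 13)² = (13 + I*√7/2)²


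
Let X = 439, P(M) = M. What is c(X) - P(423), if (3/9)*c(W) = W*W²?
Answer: 253813134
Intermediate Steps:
c(W) = 3*W³ (c(W) = 3*(W*W²) = 3*W³)
c(X) - P(423) = 3*439³ - 1*423 = 3*84604519 - 423 = 253813557 - 423 = 253813134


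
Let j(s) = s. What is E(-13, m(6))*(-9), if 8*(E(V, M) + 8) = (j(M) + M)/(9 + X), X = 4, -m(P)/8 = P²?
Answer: 1584/13 ≈ 121.85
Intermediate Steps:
m(P) = -8*P²
E(V, M) = -8 + M/52 (E(V, M) = -8 + ((M + M)/(9 + 4))/8 = -8 + ((2*M)/13)/8 = -8 + ((2*M)*(1/13))/8 = -8 + (2*M/13)/8 = -8 + M/52)
E(-13, m(6))*(-9) = (-8 + (-8*6²)/52)*(-9) = (-8 + (-8*36)/52)*(-9) = (-8 + (1/52)*(-288))*(-9) = (-8 - 72/13)*(-9) = -176/13*(-9) = 1584/13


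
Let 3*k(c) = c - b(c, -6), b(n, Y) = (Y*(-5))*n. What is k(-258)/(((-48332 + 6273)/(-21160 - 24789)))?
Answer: 114596806/42059 ≈ 2724.7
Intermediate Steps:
b(n, Y) = -5*Y*n (b(n, Y) = (-5*Y)*n = -5*Y*n)
k(c) = -29*c/3 (k(c) = (c - (-5)*(-6)*c)/3 = (c - 30*c)/3 = (-29*c)/3 = -29*c/3)
k(-258)/(((-48332 + 6273)/(-21160 - 24789))) = (-29/3*(-258))/(((-48332 + 6273)/(-21160 - 24789))) = 2494/((-42059/(-45949))) = 2494/((-42059*(-1/45949))) = 2494/(42059/45949) = 2494*(45949/42059) = 114596806/42059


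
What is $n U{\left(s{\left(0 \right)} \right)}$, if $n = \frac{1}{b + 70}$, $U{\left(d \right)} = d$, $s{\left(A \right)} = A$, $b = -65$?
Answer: $0$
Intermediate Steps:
$n = \frac{1}{5}$ ($n = \frac{1}{-65 + 70} = \frac{1}{5} \approx 0.2$)
$n U{\left(s{\left(0 \right)} \right)} = \frac{1}{5} \cdot 0 = 0$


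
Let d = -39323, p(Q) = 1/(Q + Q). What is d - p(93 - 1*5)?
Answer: -6920849/176 ≈ -39323.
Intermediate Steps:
p(Q) = 1/(2*Q)
d - p(93 - 1*5) = -39323 - 1/(2*(93 - 1*5)) = -39323 - 1/(2*(93 - 5)) = -39323 - 1/(2*88) = -39323 - 1*1/176 = -39323 - 1/176 = -6920849/176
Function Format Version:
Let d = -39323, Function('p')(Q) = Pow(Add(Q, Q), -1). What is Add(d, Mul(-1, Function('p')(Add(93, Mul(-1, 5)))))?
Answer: Rational(-6920849, 176) ≈ -39323.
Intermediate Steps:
Function('p')(Q) = Mul(Rational(1, 2), Pow(Q, -1)) (Function('p')(Q) = Pow(Mul(2, Q), -1) = Mul(Rational(1, 2), Pow(Q, -1)))
Add(d, Mul(-1, Function('p')(Add(93, Mul(-1, 5))))) = Add(-39323, Mul(-1, Mul(Rational(1, 2), Pow(Add(93, Mul(-1, 5)), -1)))) = Add(-39323, Mul(-1, Mul(Rational(1, 2), Pow(Add(93, -5), -1)))) = Add(-39323, Mul(-1, Mul(Rational(1, 2), Pow(88, -1)))) = Add(-39323, Mul(-1, Mul(Rational(1, 2), Rational(1, 88)))) = Add(-39323, Mul(-1, Rational(1, 176))) = Add(-39323, Rational(-1, 176)) = Rational(-6920849, 176)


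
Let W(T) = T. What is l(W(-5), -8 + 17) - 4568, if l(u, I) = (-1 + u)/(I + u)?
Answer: -9139/2 ≈ -4569.5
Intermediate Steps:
l(u, I) = (-1 + u)/(I + u)
l(W(-5), -8 + 17) - 4568 = (-1 - 5)/((-8 + 17) - 5) - 4568 = -6/(9 - 5) - 4568 = -6/4 - 4568 = (¼)*(-6) - 4568 = -3/2 - 4568 = -9139/2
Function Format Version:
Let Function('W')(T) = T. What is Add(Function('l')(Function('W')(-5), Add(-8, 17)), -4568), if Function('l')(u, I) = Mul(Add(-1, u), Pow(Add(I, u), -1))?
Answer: Rational(-9139, 2) ≈ -4569.5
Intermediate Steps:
Function('l')(u, I) = Mul(Pow(Add(I, u), -1), Add(-1, u))
Add(Function('l')(Function('W')(-5), Add(-8, 17)), -4568) = Add(Mul(Pow(Add(Add(-8, 17), -5), -1), Add(-1, -5)), -4568) = Add(Mul(Pow(Add(9, -5), -1), -6), -4568) = Add(Mul(Pow(4, -1), -6), -4568) = Add(Mul(Rational(1, 4), -6), -4568) = Add(Rational(-3, 2), -4568) = Rational(-9139, 2)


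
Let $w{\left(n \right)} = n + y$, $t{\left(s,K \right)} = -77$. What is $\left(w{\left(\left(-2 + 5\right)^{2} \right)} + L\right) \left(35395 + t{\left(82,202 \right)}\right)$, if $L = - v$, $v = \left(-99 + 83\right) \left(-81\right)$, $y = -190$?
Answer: $-52164686$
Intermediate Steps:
$v = 1296$ ($v = \left(-16\right) \left(-81\right) = 1296$)
$L = -1296$ ($L = \left(-1\right) 1296 = -1296$)
$w{\left(n \right)} = -190 + n$ ($w{\left(n \right)} = n - 190 = -190 + n$)
$\left(w{\left(\left(-2 + 5\right)^{2} \right)} + L\right) \left(35395 + t{\left(82,202 \right)}\right) = \left(\left(-190 + \left(-2 + 5\right)^{2}\right) - 1296\right) \left(35395 - 77\right) = \left(\left(-190 + 3^{2}\right) - 1296\right) 35318 = \left(\left(-190 + 9\right) - 1296\right) 35318 = \left(-181 - 1296\right) 35318 = \left(-1477\right) 35318 = -52164686$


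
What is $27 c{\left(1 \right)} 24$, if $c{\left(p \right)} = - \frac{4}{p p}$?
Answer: $-2592$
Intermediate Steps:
$c{\left(p \right)} = - \frac{4}{p^{2}}$
$27 c{\left(1 \right)} 24 = 27 \left(- 4 \cdot 1^{-2}\right) 24 = 27 \left(\left(-4\right) 1\right) 24 = 27 \left(-4\right) 24 = \left(-108\right) 24 = -2592$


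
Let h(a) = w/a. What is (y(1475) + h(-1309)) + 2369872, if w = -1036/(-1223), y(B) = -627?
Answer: 541848700597/228701 ≈ 2.3692e+6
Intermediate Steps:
w = 1036/1223 (w = -1036*(-1/1223) = 1036/1223 ≈ 0.84710)
h(a) = 1036/(1223*a)
(y(1475) + h(-1309)) + 2369872 = (-627 + (1036/1223)/(-1309)) + 2369872 = (-627 + (1036/1223)*(-1/1309)) + 2369872 = (-627 - 148/228701) + 2369872 = -143395675/228701 + 2369872 = 541848700597/228701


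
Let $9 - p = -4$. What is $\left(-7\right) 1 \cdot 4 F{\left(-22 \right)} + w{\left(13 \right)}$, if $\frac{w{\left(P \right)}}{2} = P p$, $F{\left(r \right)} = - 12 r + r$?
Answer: $-6438$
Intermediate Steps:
$p = 13$ ($p = 9 - -4 = 9 + 4 = 13$)
$F{\left(r \right)} = - 11 r$
$w{\left(P \right)} = 26 P$ ($w{\left(P \right)} = 2 P 13 = 2 \cdot 13 P = 26 P$)
$\left(-7\right) 1 \cdot 4 F{\left(-22 \right)} + w{\left(13 \right)} = \left(-7\right) 1 \cdot 4 \left(\left(-11\right) \left(-22\right)\right) + 26 \cdot 13 = \left(-7\right) 4 \cdot 242 + 338 = \left(-28\right) 242 + 338 = -6776 + 338 = -6438$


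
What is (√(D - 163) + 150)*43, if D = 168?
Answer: 6450 + 43*√5 ≈ 6546.1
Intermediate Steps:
(√(D - 163) + 150)*43 = (√(168 - 163) + 150)*43 = (√5 + 150)*43 = (150 + √5)*43 = 6450 + 43*√5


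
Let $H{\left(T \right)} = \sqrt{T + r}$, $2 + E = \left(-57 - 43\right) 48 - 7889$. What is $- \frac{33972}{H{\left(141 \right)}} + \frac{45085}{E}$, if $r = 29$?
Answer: $- \frac{45085}{12691} - \frac{16986 \sqrt{170}}{85} \approx -2609.1$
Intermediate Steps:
$E = -12691$ ($E = -2 - \left(7889 - \left(-57 - 43\right) 48\right) = -2 - 12689 = -12691$)
$H{\left(T \right)} = \sqrt{29 + T}$ ($H{\left(T \right)} = \sqrt{T + 29} = \sqrt{29 + T}$)
$- \frac{33972}{H{\left(141 \right)}} + \frac{45085}{E} = - \frac{33972}{\sqrt{29 + 141}} + \frac{45085}{-12691} = - \frac{33972}{\sqrt{170}} + 45085 \left(- \frac{1}{12691}\right) = - 33972 \frac{\sqrt{170}}{170} - \frac{45085}{12691} = - \frac{16986 \sqrt{170}}{85} - \frac{45085}{12691} = - \frac{45085}{12691} - \frac{16986 \sqrt{170}}{85}$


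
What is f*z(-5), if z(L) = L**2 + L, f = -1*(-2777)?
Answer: 55540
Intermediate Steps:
f = 2777
z(L) = L + L**2
f*z(-5) = 2777*(-5*(1 - 5)) = 2777*(-5*(-4)) = 2777*20 = 55540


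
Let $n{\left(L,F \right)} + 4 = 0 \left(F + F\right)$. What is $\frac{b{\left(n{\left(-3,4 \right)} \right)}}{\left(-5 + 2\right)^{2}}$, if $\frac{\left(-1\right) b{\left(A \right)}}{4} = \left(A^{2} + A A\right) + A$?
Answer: $- \frac{112}{9} \approx -12.444$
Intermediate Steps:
$n{\left(L,F \right)} = -4$ ($n{\left(L,F \right)} = -4 + 0 \left(F + F\right) = -4 + 0 \cdot 2 F = -4 + 0 = -4$)
$b{\left(A \right)} = - 8 A^{2} - 4 A$ ($b{\left(A \right)} = - 4 \left(\left(A^{2} + A A\right) + A\right) = - 4 \left(\left(A^{2} + A^{2}\right) + A\right) = - 4 \left(2 A^{2} + A\right) = - 4 \left(A + 2 A^{2}\right) = - 8 A^{2} - 4 A$)
$\frac{b{\left(n{\left(-3,4 \right)} \right)}}{\left(-5 + 2\right)^{2}} = \frac{\left(-4\right) \left(-4\right) \left(1 + 2 \left(-4\right)\right)}{\left(-5 + 2\right)^{2}} = \frac{\left(-4\right) \left(-4\right) \left(1 - 8\right)}{\left(-3\right)^{2}} = \frac{\left(-4\right) \left(-4\right) \left(-7\right)}{9} = \left(-112\right) \frac{1}{9} = - \frac{112}{9}$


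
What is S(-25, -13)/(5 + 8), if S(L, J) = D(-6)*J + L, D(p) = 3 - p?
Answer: -142/13 ≈ -10.923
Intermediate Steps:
S(L, J) = L + 9*J (S(L, J) = (3 - 1*(-6))*J + L = (3 + 6)*J + L = 9*J + L = L + 9*J)
S(-25, -13)/(5 + 8) = (-25 + 9*(-13))/(5 + 8) = (-25 - 117)/13 = (1/13)*(-142) = -142/13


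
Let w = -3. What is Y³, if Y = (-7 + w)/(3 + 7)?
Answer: -1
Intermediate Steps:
Y = -1 (Y = (-7 - 3)/(3 + 7) = -10/10 = -10*⅒ = -1)
Y³ = (-1)³ = -1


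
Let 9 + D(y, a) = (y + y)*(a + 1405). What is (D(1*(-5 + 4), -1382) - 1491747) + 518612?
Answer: -973190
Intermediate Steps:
D(y, a) = -9 + 2*y*(1405 + a) (D(y, a) = -9 + (y + y)*(a + 1405) = -9 + (2*y)*(1405 + a) = -9 + 2*y*(1405 + a))
(D(1*(-5 + 4), -1382) - 1491747) + 518612 = ((-9 + 2810*(1*(-5 + 4)) + 2*(-1382)*(1*(-5 + 4))) - 1491747) + 518612 = ((-9 + 2810*(1*(-1)) + 2*(-1382)*(1*(-1))) - 1491747) + 518612 = ((-9 + 2810*(-1) + 2*(-1382)*(-1)) - 1491747) + 518612 = ((-9 - 2810 + 2764) - 1491747) + 518612 = (-55 - 1491747) + 518612 = -1491802 + 518612 = -973190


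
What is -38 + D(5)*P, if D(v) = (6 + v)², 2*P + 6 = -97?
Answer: -12539/2 ≈ -6269.5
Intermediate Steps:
P = -103/2 (P = -3 + (½)*(-97) = -3 - 97/2 = -103/2 ≈ -51.500)
-38 + D(5)*P = -38 + (6 + 5)²*(-103/2) = -38 + 11²*(-103/2) = -38 + 121*(-103/2) = -38 - 12463/2 = -12539/2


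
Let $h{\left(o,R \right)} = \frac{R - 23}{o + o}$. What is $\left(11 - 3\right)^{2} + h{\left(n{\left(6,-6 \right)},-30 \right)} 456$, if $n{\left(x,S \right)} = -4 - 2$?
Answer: $2078$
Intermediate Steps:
$n{\left(x,S \right)} = -6$ ($n{\left(x,S \right)} = -4 - 2 = -6$)
$h{\left(o,R \right)} = \frac{-23 + R}{2 o}$
$\left(11 - 3\right)^{2} + h{\left(n{\left(6,-6 \right)},-30 \right)} 456 = \left(11 - 3\right)^{2} + \frac{-23 - 30}{2 \left(-6\right)} 456 = 8^{2} + \frac{1}{2} \left(- \frac{1}{6}\right) \left(-53\right) 456 = 64 + \frac{53}{12} \cdot 456 = 64 + 2014 = 2078$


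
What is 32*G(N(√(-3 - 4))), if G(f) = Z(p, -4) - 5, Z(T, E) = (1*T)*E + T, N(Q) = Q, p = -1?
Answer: -64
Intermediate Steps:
Z(T, E) = T + E*T (Z(T, E) = T*E + T = E*T + T = T + E*T)
G(f) = -2 (G(f) = -(1 - 4) - 5 = -1*(-3) - 5 = 3 - 5 = -2)
32*G(N(√(-3 - 4))) = 32*(-2) = -64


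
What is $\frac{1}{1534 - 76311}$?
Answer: $- \frac{1}{74777} \approx -1.3373 \cdot 10^{-5}$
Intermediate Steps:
$\frac{1}{1534 - 76311} = \frac{1}{-74777} = - \frac{1}{74777}$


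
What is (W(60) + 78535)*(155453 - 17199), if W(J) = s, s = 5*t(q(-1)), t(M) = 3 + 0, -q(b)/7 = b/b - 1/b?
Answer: 10859851700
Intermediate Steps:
q(b) = -7 + 7/b (q(b) = -7*(b/b - 1/b) = -7*(1 - 1/b) = -7 + 7/b)
t(M) = 3
s = 15 (s = 5*3 = 15)
W(J) = 15
(W(60) + 78535)*(155453 - 17199) = (15 + 78535)*(155453 - 17199) = 78550*138254 = 10859851700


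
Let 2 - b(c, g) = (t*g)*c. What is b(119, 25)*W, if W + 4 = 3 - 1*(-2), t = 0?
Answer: 2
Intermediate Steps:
W = 1 (W = -4 + (3 - 1*(-2)) = -4 + (3 + 2) = -4 + 5 = 1)
b(c, g) = 2 (b(c, g) = 2 - 0*g*c = 2 - 0*c = 2 - 1*0 = 2 + 0 = 2)
b(119, 25)*W = 2*1 = 2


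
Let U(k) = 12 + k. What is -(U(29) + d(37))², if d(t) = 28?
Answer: -4761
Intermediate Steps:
-(U(29) + d(37))² = -((12 + 29) + 28)² = -(41 + 28)² = -1*69² = -1*4761 = -4761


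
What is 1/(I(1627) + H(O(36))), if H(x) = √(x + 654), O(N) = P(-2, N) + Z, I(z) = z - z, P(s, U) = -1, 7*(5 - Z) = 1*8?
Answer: √266/418 ≈ 0.039018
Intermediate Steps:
Z = 27/7 (Z = 5 - 8/7 = 27/7 ≈ 3.8571)
I(z) = 0
O(N) = 20/7 (O(N) = -1 + 27/7 = 20/7)
H(x) = √(654 + x)
1/(I(1627) + H(O(36))) = 1/(0 + √(654 + 20/7)) = 1/(0 + √(4598/7)) = 1/(0 + 11*√266/7) = 1/(11*√266/7) = √266/418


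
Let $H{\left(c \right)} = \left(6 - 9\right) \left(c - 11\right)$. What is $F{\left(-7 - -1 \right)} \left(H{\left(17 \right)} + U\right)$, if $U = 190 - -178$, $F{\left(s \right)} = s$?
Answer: $-2100$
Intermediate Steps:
$H{\left(c \right)} = 33 - 3 c$ ($H{\left(c \right)} = - 3 \left(-11 + c\right) = 33 - 3 c$)
$U = 368$ ($U = 190 + 178 = 368$)
$F{\left(-7 - -1 \right)} \left(H{\left(17 \right)} + U\right) = \left(-7 - -1\right) \left(\left(33 - 51\right) + 368\right) = \left(-7 + 1\right) \left(\left(33 - 51\right) + 368\right) = - 6 \left(-18 + 368\right) = \left(-6\right) 350 = -2100$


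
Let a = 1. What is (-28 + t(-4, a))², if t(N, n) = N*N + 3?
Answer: 81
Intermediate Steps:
t(N, n) = 3 + N² (t(N, n) = N² + 3 = 3 + N²)
(-28 + t(-4, a))² = (-28 + (3 + (-4)²))² = (-28 + (3 + 16))² = (-28 + 19)² = (-9)² = 81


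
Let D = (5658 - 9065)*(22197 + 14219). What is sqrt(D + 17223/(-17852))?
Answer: I*sqrt(9885033428834761)/8926 ≈ 11139.0*I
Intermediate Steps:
D = -124069312 (D = -3407*36416 = -124069312)
sqrt(D + 17223/(-17852)) = sqrt(-124069312 + 17223/(-17852)) = sqrt(-124069312 + 17223*(-1/17852)) = sqrt(-124069312 - 17223/17852) = sqrt(-2214885375047/17852) = I*sqrt(9885033428834761)/8926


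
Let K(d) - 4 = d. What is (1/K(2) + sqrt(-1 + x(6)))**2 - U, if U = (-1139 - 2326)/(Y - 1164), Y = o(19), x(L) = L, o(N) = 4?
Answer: 4261/2088 + sqrt(5)/3 ≈ 2.7861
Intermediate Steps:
Y = 4
K(d) = 4 + d
U = 693/232 (U = (-1139 - 2326)/(4 - 1164) = -3465/(-1160) = -3465*(-1/1160) = 693/232 ≈ 2.9871)
(1/K(2) + sqrt(-1 + x(6)))**2 - U = (1/(4 + 2) + sqrt(-1 + 6))**2 - 1*693/232 = (1/6 + sqrt(5))**2 - 693/232 = -693/232 + (1/6 + sqrt(5))**2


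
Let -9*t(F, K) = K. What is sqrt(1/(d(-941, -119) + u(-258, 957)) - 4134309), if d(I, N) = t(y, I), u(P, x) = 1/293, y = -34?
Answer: 43*I*sqrt(169984319443458)/275722 ≈ 2033.3*I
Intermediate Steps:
u(P, x) = 1/293
t(F, K) = -K/9
d(I, N) = -I/9
sqrt(1/(d(-941, -119) + u(-258, 957)) - 4134309) = sqrt(1/(-1/9*(-941) + 1/293) - 4134309) = sqrt(1/(941/9 + 1/293) - 4134309) = sqrt(1/(275722/2637) - 4134309) = sqrt(2637/275722 - 4134309) = sqrt(-1139919943461/275722) = 43*I*sqrt(169984319443458)/275722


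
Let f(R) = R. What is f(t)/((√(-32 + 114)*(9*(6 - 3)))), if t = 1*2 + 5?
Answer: 7*√82/2214 ≈ 0.028630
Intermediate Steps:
t = 7 (t = 2 + 5 = 7)
f(t)/((√(-32 + 114)*(9*(6 - 3)))) = 7/((√(-32 + 114)*(9*(6 - 3)))) = 7/((√82*(9*3))) = 7/((√82*27)) = 7/((27*√82)) = 7*(√82/2214) = 7*√82/2214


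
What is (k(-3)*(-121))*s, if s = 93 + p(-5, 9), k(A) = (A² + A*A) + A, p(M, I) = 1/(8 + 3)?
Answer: -168960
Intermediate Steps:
p(M, I) = 1/11
k(A) = A + 2*A² (k(A) = (A² + A²) + A = 2*A² + A = A + 2*A²)
s = 1024/11 (s = 93 + 1/11 = 1024/11 ≈ 93.091)
(k(-3)*(-121))*s = (-3*(1 + 2*(-3))*(-121))*(1024/11) = (-3*(1 - 6)*(-121))*(1024/11) = (-3*(-5)*(-121))*(1024/11) = (15*(-121))*(1024/11) = -1815*1024/11 = -168960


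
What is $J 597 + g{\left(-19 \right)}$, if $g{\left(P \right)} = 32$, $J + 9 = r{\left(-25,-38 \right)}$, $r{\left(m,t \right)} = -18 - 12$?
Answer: $-23251$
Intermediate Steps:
$r{\left(m,t \right)} = -30$
$J = -39$ ($J = -9 - 30 = -39$)
$J 597 + g{\left(-19 \right)} = \left(-39\right) 597 + 32 = -23283 + 32 = -23251$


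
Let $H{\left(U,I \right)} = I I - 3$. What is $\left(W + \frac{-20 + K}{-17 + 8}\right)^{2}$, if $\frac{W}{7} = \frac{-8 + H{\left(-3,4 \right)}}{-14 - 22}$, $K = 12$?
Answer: $\frac{1}{144} \approx 0.0069444$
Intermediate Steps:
$H{\left(U,I \right)} = -3 + I^{2}$ ($H{\left(U,I \right)} = I^{2} - 3 = -3 + I^{2}$)
$W = - \frac{35}{36}$ ($W = 7 \frac{-8 - \left(3 - 4^{2}\right)}{-14 - 22} = 7 \frac{-8 + \left(-3 + 16\right)}{-36} = 7 \left(-8 + 13\right) \left(- \frac{1}{36}\right) = 7 \cdot 5 \left(- \frac{1}{36}\right) = 7 \left(- \frac{5}{36}\right) = - \frac{35}{36} \approx -0.97222$)
$\left(W + \frac{-20 + K}{-17 + 8}\right)^{2} = \left(- \frac{35}{36} + \frac{-20 + 12}{-17 + 8}\right)^{2} = \left(- \frac{35}{36} - \frac{8}{-9}\right)^{2} = \left(- \frac{35}{36} - - \frac{8}{9}\right)^{2} = \left(- \frac{35}{36} + \frac{8}{9}\right)^{2} = \left(- \frac{1}{12}\right)^{2} = \frac{1}{144}$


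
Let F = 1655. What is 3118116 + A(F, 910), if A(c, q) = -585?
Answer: 3117531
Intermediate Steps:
3118116 + A(F, 910) = 3118116 - 585 = 3117531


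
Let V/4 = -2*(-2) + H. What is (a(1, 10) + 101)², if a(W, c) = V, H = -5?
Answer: 9409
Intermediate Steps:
V = -4 (V = 4*(-2*(-2) - 5) = 4*(4 - 5) = 4*(-1) = -4)
a(W, c) = -4
(a(1, 10) + 101)² = (-4 + 101)² = 97² = 9409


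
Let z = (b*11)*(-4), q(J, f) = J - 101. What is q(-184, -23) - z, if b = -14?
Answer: -901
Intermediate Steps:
q(J, f) = -101 + J
z = 616 (z = -14*11*(-4) = -154*(-4) = 616)
q(-184, -23) - z = (-101 - 184) - 1*616 = -285 - 616 = -901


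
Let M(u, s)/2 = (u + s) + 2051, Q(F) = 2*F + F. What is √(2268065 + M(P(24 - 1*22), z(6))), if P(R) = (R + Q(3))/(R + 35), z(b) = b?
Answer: √3110613865/37 ≈ 1507.4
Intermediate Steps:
Q(F) = 3*F
P(R) = (9 + R)/(35 + R) (P(R) = (R + 3*3)/(R + 35) = (R + 9)/(35 + R) = (9 + R)/(35 + R))
M(u, s) = 4102 + 2*s + 2*u (M(u, s) = 2*((u + s) + 2051) = 2*((s + u) + 2051) = 2*(2051 + s + u) = 4102 + 2*s + 2*u)
√(2268065 + M(P(24 - 1*22), z(6))) = √(2268065 + (4102 + 2*6 + 2*((9 + (24 - 1*22))/(35 + (24 - 1*22))))) = √(2268065 + (4102 + 12 + 2*((9 + (24 - 22))/(35 + (24 - 22))))) = √(2268065 + (4102 + 12 + 2*((9 + 2)/(35 + 2)))) = √(2268065 + (4102 + 12 + 2*(11/37))) = √(2268065 + (4102 + 12 + 22/37)) = √(2268065 + 152240/37) = √(84070645/37) = √3110613865/37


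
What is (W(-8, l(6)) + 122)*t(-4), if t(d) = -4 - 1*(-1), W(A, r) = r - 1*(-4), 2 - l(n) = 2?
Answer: -378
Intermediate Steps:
l(n) = 0 (l(n) = 2 - 1*2 = 2 - 2 = 0)
W(A, r) = 4 + r (W(A, r) = r + 4 = 4 + r)
t(d) = -3 (t(d) = -4 + 1 = -3)
(W(-8, l(6)) + 122)*t(-4) = ((4 + 0) + 122)*(-3) = (4 + 122)*(-3) = 126*(-3) = -378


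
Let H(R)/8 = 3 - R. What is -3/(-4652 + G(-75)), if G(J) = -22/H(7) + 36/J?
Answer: 400/620239 ≈ 0.00064491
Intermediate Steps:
H(R) = 24 - 8*R (H(R) = 8*(3 - R) = 24 - 8*R)
G(J) = 11/16 + 36/J (G(J) = -22/(24 - 8*7) + 36/J = -22/(24 - 56) + 36/J = -22/(-32) + 36/J = -22*(-1/32) + 36/J = 11/16 + 36/J)
-3/(-4652 + G(-75)) = -3/(-4652 + (11/16 + 36/(-75))) = -3/(-4652 + (11/16 + 36*(-1/75))) = -3/(-4652 + (11/16 - 12/25)) = -3/(-4652 + 83/400) = -3/(-1860717/400) = -3*(-400/1860717) = 400/620239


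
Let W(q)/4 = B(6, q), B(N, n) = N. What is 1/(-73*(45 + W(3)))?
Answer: -1/5037 ≈ -0.00019853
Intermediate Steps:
W(q) = 24 (W(q) = 4*6 = 24)
1/(-73*(45 + W(3))) = 1/(-73*(45 + 24)) = 1/(-73*69) = 1/(-5037) = -1/5037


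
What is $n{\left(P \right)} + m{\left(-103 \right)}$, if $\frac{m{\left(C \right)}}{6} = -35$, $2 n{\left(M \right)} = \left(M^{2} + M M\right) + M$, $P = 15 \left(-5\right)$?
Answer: $\frac{10755}{2} \approx 5377.5$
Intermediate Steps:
$P = -75$
$n{\left(M \right)} = M^{2} + \frac{M}{2}$ ($n{\left(M \right)} = \frac{\left(M^{2} + M M\right) + M}{2} = \frac{\left(M^{2} + M^{2}\right) + M}{2} = \frac{2 M^{2} + M}{2} = \frac{M + 2 M^{2}}{2} = M^{2} + \frac{M}{2}$)
$m{\left(C \right)} = -210$ ($m{\left(C \right)} = 6 \left(-35\right) = -210$)
$n{\left(P \right)} + m{\left(-103 \right)} = - 75 \left(\frac{1}{2} - 75\right) - 210 = \left(-75\right) \left(- \frac{149}{2}\right) - 210 = \frac{11175}{2} - 210 = \frac{10755}{2}$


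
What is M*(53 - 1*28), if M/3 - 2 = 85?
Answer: 6525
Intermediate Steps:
M = 261 (M = 6 + 3*85 = 6 + 255 = 261)
M*(53 - 1*28) = 261*(53 - 1*28) = 261*(53 - 28) = 261*25 = 6525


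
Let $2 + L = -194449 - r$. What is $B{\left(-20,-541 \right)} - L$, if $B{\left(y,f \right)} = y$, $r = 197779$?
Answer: $392210$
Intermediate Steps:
$L = -392230$ ($L = -2 - 392228 = -392230$)
$B{\left(-20,-541 \right)} - L = -20 - -392230 = -20 + 392230 = 392210$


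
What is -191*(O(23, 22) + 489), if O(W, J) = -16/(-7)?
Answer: -656849/7 ≈ -93836.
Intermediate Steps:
O(W, J) = 16/7 (O(W, J) = -16*(-⅐) = 16/7)
-191*(O(23, 22) + 489) = -191*(16/7 + 489) = -191*3439/7 = -656849/7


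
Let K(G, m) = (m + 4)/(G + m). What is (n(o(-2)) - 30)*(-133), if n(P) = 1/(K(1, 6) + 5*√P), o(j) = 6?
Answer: 2893681/725 - 6517*√6/1450 ≈ 3980.3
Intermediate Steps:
K(G, m) = (4 + m)/(G + m)
n(P) = 1/(10/7 + 5*√P) (n(P) = 1/((4 + 6)/(1 + 6) + 5*√P) = 1/(10/7 + 5*√P))
(n(o(-2)) - 30)*(-133) = (7/(5*(2 + 7*√6)) - 30)*(-133) = (-30 + 7/(5*(2 + 7*√6)))*(-133) = 3990 - 931/(5*(2 + 7*√6))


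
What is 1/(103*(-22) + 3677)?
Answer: 1/1411 ≈ 0.00070872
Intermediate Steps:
1/(103*(-22) + 3677) = 1/(-2266 + 3677) = 1/1411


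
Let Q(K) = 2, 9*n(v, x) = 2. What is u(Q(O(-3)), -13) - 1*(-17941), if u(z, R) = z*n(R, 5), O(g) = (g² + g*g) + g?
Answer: 161473/9 ≈ 17941.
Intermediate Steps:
n(v, x) = 2/9 (n(v, x) = (⅑)*2 = 2/9)
O(g) = g + 2*g² (O(g) = (g² + g²) + g = 2*g² + g = g + 2*g²)
u(z, R) = 2*z/9 (u(z, R) = z*(2/9) = 2*z/9)
u(Q(O(-3)), -13) - 1*(-17941) = (2/9)*2 - 1*(-17941) = 4/9 + 17941 = 161473/9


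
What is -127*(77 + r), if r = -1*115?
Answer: 4826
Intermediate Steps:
r = -115
-127*(77 + r) = -127*(77 - 115) = -127*(-38) = 4826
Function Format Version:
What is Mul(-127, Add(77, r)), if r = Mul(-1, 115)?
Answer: 4826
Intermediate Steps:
r = -115
Mul(-127, Add(77, r)) = Mul(-127, Add(77, -115)) = Mul(-127, -38) = 4826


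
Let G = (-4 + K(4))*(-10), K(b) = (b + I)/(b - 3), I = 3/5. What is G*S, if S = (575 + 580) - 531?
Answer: -3744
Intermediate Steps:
I = 3/5 (I = 3*(1/5) = 3/5 ≈ 0.60000)
S = 624 (S = 1155 - 531 = 624)
K(b) = (3/5 + b)/(-3 + b) (K(b) = (b + 3/5)/(b - 3) = (3/5 + b)/(-3 + b))
G = -6 (G = (-4 + (3/5 + 4)/(-3 + 4))*(-10) = (-4 + (23/5)/1)*(-10) = (-4 + 1*(23/5))*(-10) = (-4 + 23/5)*(-10) = (3/5)*(-10) = -6)
G*S = -6*624 = -3744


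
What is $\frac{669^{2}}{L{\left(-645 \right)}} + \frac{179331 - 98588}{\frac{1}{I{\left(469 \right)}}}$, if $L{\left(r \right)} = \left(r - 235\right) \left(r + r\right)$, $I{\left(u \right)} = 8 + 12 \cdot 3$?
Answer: $\frac{1344338801987}{378400} \approx 3.5527 \cdot 10^{6}$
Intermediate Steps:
$I{\left(u \right)} = 44$ ($I{\left(u \right)} = 8 + 36 = 44$)
$L{\left(r \right)} = 2 r \left(-235 + r\right)$ ($L{\left(r \right)} = \left(-235 + r\right) 2 r = 2 r \left(-235 + r\right)$)
$\frac{669^{2}}{L{\left(-645 \right)}} + \frac{179331 - 98588}{\frac{1}{I{\left(469 \right)}}} = \frac{669^{2}}{2 \left(-645\right) \left(-235 - 645\right)} + \frac{179331 - 98588}{\frac{1}{44}} = \frac{447561}{2 \left(-645\right) \left(-880\right)} + \left(179331 - 98588\right) \frac{1}{\frac{1}{44}} = \frac{447561}{1135200} + 80743 \cdot 44 = 447561 \cdot \frac{1}{1135200} + 3552692 = \frac{149187}{378400} + 3552692 = \frac{1344338801987}{378400}$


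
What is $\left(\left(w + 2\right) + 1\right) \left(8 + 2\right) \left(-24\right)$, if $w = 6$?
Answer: $-2160$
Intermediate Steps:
$\left(\left(w + 2\right) + 1\right) \left(8 + 2\right) \left(-24\right) = \left(\left(6 + 2\right) + 1\right) \left(8 + 2\right) \left(-24\right) = \left(8 + 1\right) 10 \left(-24\right) = 9 \cdot 10 \left(-24\right) = 90 \left(-24\right) = -2160$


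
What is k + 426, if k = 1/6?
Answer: 2557/6 ≈ 426.17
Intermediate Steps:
k = 1/6 ≈ 0.16667
k + 426 = 1/6 + 426 = 2557/6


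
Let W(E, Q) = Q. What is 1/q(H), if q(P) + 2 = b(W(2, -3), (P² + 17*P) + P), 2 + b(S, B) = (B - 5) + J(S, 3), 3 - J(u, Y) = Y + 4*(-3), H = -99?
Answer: 1/8022 ≈ 0.00012466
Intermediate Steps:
J(u, Y) = 15 - Y (J(u, Y) = 3 - (Y + 4*(-3)) = 3 - (Y - 12) = 3 - (-12 + Y) = 3 + (12 - Y) = 15 - Y)
b(S, B) = 5 + B (b(S, B) = -2 + ((B - 5) + (15 - 1*3)) = -2 + ((-5 + B) + (15 - 3)) = -2 + ((-5 + B) + 12) = -2 + (7 + B) = 5 + B)
q(P) = 3 + P² + 18*P (q(P) = -2 + (5 + ((P² + 17*P) + P)) = -2 + (5 + (P² + 18*P)) = -2 + (5 + P² + 18*P) = 3 + P² + 18*P)
1/q(H) = 1/(3 - 99*(18 - 99)) = 1/(3 - 99*(-81)) = 1/(3 + 8019) = 1/8022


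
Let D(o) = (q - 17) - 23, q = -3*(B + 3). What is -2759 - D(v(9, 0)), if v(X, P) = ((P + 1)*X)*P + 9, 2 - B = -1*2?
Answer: -2698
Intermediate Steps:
B = 4 (B = 2 - (-1)*2 = 2 - 1*(-2) = 2 + 2 = 4)
q = -21 (q = -3*(4 + 3) = -3*7 = -21)
v(X, P) = 9 + P*X*(1 + P) (v(X, P) = ((1 + P)*X)*P + 9 = (X*(1 + P))*P + 9 = P*X*(1 + P) + 9 = 9 + P*X*(1 + P))
D(o) = -61 (D(o) = (-21 - 17) - 23 = -38 - 23 = -61)
-2759 - D(v(9, 0)) = -2759 - 1*(-61) = -2759 + 61 = -2698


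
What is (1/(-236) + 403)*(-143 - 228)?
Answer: -35284697/236 ≈ -1.4951e+5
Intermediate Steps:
(1/(-236) + 403)*(-143 - 228) = (-1/236 + 403)*(-371) = (95107/236)*(-371) = -35284697/236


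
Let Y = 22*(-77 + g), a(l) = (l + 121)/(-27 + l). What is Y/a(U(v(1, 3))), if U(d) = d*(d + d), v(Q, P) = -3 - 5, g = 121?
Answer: 97768/249 ≈ 392.64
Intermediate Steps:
v(Q, P) = -8
U(d) = 2*d² (U(d) = d*(2*d) = 2*d²)
a(l) = (121 + l)/(-27 + l)
Y = 968 (Y = 22*(-77 + 121) = 22*44 = 968)
Y/a(U(v(1, 3))) = 968/(((121 + 2*(-8)²)/(-27 + 2*(-8)²))) = 968/(((121 + 2*64)/(-27 + 2*64))) = 968/(((121 + 128)/(-27 + 128))) = 968/((249/101)) = 968/(((1/101)*249)) = 968/(249/101) = 968*(101/249) = 97768/249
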